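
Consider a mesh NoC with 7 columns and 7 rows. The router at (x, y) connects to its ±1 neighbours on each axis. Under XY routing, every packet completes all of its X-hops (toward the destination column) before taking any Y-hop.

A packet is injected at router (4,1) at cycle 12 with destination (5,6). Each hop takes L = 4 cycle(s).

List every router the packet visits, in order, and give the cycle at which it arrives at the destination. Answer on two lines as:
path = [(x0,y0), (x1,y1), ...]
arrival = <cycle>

t=12: at (4,1)
t=16: at (5,1) after E
t=20: at (5,2) after N
t=24: at (5,3) after N
t=28: at (5,4) after N
t=32: at (5,5) after N
t=36: at (5,6) after N

path = [(4,1), (5,1), (5,2), (5,3), (5,4), (5,5), (5,6)]
arrival = 36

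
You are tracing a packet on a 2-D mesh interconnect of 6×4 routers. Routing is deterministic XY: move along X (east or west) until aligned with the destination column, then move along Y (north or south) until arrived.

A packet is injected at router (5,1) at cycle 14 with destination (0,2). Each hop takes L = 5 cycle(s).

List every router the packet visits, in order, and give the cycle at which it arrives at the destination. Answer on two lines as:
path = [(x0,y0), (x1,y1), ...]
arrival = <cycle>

#0 — 5,1 | c14
#1 — 4,1 | c19 | W
#2 — 3,1 | c24 | W
#3 — 2,1 | c29 | W
#4 — 1,1 | c34 | W
#5 — 0,1 | c39 | W
#6 — 0,2 | c44 | N

path = [(5,1), (4,1), (3,1), (2,1), (1,1), (0,1), (0,2)]
arrival = 44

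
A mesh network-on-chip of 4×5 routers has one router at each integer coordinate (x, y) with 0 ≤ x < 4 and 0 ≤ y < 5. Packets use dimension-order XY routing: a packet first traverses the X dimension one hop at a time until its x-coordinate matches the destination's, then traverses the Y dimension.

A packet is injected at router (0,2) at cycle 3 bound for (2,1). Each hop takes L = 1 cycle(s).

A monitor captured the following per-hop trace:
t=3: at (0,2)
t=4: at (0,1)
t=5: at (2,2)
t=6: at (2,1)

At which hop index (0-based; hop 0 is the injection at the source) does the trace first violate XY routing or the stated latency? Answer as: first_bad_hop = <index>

first_bad_hop = 1

  1: Δx=+0 Δy=-1 Δt=1 [BAD: Y-move but x=0≠2]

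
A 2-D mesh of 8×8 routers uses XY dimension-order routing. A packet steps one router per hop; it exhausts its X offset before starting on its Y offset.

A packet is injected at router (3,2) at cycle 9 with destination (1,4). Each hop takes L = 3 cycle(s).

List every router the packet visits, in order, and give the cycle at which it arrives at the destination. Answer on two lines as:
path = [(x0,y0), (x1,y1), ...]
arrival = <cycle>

hop 0: (3,2) @ cyc 9
hop 1: (2,2) @ cyc 12  [W]
hop 2: (1,2) @ cyc 15  [W]
hop 3: (1,3) @ cyc 18  [N]
hop 4: (1,4) @ cyc 21  [N]

path = [(3,2), (2,2), (1,2), (1,3), (1,4)]
arrival = 21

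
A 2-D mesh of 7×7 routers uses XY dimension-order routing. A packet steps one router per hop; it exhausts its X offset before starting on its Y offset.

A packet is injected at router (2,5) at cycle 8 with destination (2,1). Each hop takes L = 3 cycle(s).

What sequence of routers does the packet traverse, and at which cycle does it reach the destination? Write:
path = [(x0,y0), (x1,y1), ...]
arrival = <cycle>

path = [(2,5), (2,4), (2,3), (2,2), (2,1)]
arrival = 20

hop 0: (2,5) @ cyc 8
hop 1: (2,4) @ cyc 11  [S]
hop 2: (2,3) @ cyc 14  [S]
hop 3: (2,2) @ cyc 17  [S]
hop 4: (2,1) @ cyc 20  [S]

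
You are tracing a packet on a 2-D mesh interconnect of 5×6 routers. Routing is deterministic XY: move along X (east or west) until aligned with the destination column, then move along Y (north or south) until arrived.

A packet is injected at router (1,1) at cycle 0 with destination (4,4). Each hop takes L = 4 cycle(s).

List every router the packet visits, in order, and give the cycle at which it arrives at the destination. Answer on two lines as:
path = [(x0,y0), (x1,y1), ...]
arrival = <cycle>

path = [(1,1), (2,1), (3,1), (4,1), (4,2), (4,3), (4,4)]
arrival = 24

hop 0: (1,1) @ cyc 0
hop 1: (2,1) @ cyc 4  [E]
hop 2: (3,1) @ cyc 8  [E]
hop 3: (4,1) @ cyc 12  [E]
hop 4: (4,2) @ cyc 16  [N]
hop 5: (4,3) @ cyc 20  [N]
hop 6: (4,4) @ cyc 24  [N]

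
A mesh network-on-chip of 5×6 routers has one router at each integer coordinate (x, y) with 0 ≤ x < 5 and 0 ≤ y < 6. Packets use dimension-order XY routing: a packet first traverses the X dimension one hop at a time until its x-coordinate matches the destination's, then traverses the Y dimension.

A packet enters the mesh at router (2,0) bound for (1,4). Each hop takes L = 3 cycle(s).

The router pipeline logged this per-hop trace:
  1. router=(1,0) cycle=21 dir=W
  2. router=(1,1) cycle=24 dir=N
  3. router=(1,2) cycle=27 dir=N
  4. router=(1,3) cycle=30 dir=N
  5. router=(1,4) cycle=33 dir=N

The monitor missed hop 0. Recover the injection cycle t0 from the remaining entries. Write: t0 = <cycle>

The first recorded entry is hop 1 at cycle 21.
Therefore t0 = 21 − L = 18.

t0 = 18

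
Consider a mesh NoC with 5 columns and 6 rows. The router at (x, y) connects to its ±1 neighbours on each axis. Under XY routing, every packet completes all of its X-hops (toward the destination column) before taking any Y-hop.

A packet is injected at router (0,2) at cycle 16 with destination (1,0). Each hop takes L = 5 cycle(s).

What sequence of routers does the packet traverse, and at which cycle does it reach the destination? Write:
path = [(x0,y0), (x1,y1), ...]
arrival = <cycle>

t=16: at (0,2)
t=21: at (1,2) after E
t=26: at (1,1) after S
t=31: at (1,0) after S

path = [(0,2), (1,2), (1,1), (1,0)]
arrival = 31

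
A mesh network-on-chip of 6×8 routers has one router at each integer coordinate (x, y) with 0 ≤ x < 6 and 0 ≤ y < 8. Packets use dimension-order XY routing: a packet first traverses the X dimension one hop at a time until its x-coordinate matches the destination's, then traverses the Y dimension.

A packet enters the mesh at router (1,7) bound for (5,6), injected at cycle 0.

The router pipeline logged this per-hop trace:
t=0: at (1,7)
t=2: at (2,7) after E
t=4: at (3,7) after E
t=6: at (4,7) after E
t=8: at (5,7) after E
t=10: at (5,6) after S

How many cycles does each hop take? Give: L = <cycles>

L = 2

cyc[1] − cyc[0] = 2 − 0 = 2.
That increment is L by definition: L = 2.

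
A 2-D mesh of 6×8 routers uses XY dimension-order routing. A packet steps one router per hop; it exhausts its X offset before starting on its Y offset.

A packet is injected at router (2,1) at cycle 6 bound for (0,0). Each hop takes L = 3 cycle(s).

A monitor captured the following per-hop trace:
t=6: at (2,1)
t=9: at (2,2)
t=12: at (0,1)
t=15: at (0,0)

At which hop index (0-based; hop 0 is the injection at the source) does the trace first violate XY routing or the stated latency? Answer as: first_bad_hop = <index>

first_bad_hop = 1

hop 1: step (+0,+1), +3 cyc — BAD: Y-move but x=2≠0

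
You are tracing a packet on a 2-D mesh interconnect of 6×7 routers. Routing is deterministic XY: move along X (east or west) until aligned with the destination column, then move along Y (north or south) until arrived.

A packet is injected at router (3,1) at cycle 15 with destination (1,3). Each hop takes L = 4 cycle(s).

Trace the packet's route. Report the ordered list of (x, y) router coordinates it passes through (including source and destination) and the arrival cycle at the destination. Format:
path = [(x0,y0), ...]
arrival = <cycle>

path = [(3,1), (2,1), (1,1), (1,2), (1,3)]
arrival = 31

  0. router=(3,1) cycle=15 (inject)
  1. router=(2,1) cycle=19 dir=W
  2. router=(1,1) cycle=23 dir=W
  3. router=(1,2) cycle=27 dir=N
  4. router=(1,3) cycle=31 dir=N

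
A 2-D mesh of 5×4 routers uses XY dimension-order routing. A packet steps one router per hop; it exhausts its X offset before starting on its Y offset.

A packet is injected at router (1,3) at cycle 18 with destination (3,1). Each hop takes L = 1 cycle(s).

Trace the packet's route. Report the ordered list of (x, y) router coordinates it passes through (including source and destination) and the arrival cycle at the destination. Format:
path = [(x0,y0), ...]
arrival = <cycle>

path = [(1,3), (2,3), (3,3), (3,2), (3,1)]
arrival = 22

src (1,3)  cyc=18
E→(2,3)  cyc=19
E→(3,3)  cyc=20
S→(3,2)  cyc=21
S→(3,1)  cyc=22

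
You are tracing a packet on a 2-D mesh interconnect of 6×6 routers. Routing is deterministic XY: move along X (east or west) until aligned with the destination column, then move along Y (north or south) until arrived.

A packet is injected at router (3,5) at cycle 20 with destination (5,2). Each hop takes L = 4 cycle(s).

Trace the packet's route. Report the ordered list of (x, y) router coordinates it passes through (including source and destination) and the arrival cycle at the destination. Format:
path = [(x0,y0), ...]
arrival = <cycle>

t=20: at (3,5)
t=24: at (4,5) after E
t=28: at (5,5) after E
t=32: at (5,4) after S
t=36: at (5,3) after S
t=40: at (5,2) after S

path = [(3,5), (4,5), (5,5), (5,4), (5,3), (5,2)]
arrival = 40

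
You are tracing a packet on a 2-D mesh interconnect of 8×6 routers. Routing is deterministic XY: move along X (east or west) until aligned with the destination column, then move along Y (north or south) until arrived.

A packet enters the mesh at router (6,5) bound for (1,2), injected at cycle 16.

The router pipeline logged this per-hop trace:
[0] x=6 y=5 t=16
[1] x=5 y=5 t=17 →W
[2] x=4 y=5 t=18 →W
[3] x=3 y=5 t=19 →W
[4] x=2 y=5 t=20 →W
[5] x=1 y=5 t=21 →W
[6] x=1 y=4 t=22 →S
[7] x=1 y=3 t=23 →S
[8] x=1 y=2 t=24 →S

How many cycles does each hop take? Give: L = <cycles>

L = 1

Δcyc across hop 0→1: 17 − 16 = 1.
Each hop adds L, hence L = 1.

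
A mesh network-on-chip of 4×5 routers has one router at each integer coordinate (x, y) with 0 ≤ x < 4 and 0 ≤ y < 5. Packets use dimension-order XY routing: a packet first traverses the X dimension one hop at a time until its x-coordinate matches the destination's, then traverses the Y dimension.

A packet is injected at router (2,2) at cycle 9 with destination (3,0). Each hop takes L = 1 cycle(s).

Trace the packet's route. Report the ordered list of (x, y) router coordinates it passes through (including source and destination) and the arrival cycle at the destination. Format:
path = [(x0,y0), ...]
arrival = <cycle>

[0] x=2 y=2 t=9
[1] x=3 y=2 t=10 →E
[2] x=3 y=1 t=11 →S
[3] x=3 y=0 t=12 →S

path = [(2,2), (3,2), (3,1), (3,0)]
arrival = 12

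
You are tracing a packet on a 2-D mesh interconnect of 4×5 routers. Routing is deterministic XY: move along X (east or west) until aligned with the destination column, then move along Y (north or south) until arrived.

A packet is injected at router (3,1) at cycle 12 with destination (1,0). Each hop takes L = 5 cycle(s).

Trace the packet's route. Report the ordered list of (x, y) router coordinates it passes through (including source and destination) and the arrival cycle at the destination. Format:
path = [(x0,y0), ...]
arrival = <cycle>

#0 — 3,1 | c12
#1 — 2,1 | c17 | W
#2 — 1,1 | c22 | W
#3 — 1,0 | c27 | S

path = [(3,1), (2,1), (1,1), (1,0)]
arrival = 27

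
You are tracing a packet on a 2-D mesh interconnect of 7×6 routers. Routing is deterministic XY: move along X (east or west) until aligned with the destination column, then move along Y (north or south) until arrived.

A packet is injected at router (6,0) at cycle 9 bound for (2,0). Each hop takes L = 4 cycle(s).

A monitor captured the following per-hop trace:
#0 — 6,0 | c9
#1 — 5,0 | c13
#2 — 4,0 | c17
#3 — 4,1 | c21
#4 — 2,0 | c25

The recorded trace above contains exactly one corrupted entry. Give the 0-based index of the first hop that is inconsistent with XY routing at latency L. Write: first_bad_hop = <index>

first_bad_hop = 3

[1] (-1,+0) / 4c ⇒ ok
[2] (-1,+0) / 4c ⇒ ok
[3] (+0,+1) / 4c ⇒ BAD: Y-move but x=4≠2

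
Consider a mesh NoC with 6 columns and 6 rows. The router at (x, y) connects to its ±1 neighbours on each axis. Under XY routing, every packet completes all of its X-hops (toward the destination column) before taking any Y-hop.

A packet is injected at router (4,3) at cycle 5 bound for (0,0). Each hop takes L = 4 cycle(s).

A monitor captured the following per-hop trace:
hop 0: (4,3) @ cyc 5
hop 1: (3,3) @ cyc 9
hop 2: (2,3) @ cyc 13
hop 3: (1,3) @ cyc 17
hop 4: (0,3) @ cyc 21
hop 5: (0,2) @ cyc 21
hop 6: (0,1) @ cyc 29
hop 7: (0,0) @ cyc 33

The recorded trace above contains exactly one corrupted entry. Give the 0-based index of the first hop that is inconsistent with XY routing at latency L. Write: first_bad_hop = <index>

check 1→ d=(-1,0) cyc+4: ok
check 2→ d=(-1,0) cyc+4: ok
check 3→ d=(-1,0) cyc+4: ok
check 4→ d=(-1,0) cyc+4: ok
check 5→ d=(0,-1) cyc+0: BAD: Δcyc=0≠L

first_bad_hop = 5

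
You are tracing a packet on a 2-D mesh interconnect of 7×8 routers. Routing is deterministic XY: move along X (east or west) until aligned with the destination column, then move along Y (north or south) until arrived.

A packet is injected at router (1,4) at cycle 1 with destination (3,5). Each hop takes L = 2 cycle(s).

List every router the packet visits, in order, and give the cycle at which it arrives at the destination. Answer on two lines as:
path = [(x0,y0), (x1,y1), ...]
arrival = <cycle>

[0] x=1 y=4 t=1
[1] x=2 y=4 t=3 →E
[2] x=3 y=4 t=5 →E
[3] x=3 y=5 t=7 →N

path = [(1,4), (2,4), (3,4), (3,5)]
arrival = 7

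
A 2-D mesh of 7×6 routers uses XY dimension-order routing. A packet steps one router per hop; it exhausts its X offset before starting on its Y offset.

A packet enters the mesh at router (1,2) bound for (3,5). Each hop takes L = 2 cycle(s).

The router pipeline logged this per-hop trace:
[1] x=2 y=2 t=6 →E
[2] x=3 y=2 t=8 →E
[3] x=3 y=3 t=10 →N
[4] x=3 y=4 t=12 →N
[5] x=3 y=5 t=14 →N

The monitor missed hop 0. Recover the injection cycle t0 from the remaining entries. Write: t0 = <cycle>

The first recorded entry is hop 1 at cycle 6.
Therefore t0 = 6 − L = 4.

t0 = 4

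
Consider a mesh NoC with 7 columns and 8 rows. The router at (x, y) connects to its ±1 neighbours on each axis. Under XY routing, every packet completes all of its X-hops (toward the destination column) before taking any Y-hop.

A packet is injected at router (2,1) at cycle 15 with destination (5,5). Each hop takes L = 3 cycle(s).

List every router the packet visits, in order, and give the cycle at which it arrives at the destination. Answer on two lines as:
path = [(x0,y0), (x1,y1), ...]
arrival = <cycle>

path = [(2,1), (3,1), (4,1), (5,1), (5,2), (5,3), (5,4), (5,5)]
arrival = 36

#0 — 2,1 | c15
#1 — 3,1 | c18 | E
#2 — 4,1 | c21 | E
#3 — 5,1 | c24 | E
#4 — 5,2 | c27 | N
#5 — 5,3 | c30 | N
#6 — 5,4 | c33 | N
#7 — 5,5 | c36 | N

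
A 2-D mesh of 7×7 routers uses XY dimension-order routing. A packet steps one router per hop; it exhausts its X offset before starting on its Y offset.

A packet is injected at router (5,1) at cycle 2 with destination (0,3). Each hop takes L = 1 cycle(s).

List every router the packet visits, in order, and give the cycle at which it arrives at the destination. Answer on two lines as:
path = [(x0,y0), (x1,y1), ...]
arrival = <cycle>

src (5,1)  cyc=2
W→(4,1)  cyc=3
W→(3,1)  cyc=4
W→(2,1)  cyc=5
W→(1,1)  cyc=6
W→(0,1)  cyc=7
N→(0,2)  cyc=8
N→(0,3)  cyc=9

path = [(5,1), (4,1), (3,1), (2,1), (1,1), (0,1), (0,2), (0,3)]
arrival = 9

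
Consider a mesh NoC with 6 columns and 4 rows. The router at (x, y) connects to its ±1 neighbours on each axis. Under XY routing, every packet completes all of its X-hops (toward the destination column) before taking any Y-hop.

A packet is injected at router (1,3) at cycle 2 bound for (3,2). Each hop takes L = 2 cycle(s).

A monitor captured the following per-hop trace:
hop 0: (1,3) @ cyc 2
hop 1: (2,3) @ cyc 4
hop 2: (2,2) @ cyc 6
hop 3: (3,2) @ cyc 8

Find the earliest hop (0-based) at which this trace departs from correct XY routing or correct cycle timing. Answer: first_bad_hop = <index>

first_bad_hop = 2

hop 1: step (+1,+0), +2 cyc — ok
hop 2: step (+0,-1), +2 cyc — BAD: Y-move but x=2≠3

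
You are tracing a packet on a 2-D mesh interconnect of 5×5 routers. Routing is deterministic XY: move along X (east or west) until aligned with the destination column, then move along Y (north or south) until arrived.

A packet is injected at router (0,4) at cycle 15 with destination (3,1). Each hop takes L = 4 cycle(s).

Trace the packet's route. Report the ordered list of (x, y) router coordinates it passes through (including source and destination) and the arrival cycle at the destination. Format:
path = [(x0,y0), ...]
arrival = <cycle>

src (0,4)  cyc=15
E→(1,4)  cyc=19
E→(2,4)  cyc=23
E→(3,4)  cyc=27
S→(3,3)  cyc=31
S→(3,2)  cyc=35
S→(3,1)  cyc=39

path = [(0,4), (1,4), (2,4), (3,4), (3,3), (3,2), (3,1)]
arrival = 39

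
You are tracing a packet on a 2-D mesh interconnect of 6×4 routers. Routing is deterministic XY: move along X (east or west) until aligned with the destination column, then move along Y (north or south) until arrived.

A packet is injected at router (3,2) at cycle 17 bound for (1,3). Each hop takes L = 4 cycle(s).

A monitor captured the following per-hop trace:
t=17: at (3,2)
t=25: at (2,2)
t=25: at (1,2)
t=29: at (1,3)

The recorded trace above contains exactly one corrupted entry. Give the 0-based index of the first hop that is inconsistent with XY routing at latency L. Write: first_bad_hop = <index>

first_bad_hop = 1

hop 1: step (-1,+0), +8 cyc — BAD: Δcyc=8≠L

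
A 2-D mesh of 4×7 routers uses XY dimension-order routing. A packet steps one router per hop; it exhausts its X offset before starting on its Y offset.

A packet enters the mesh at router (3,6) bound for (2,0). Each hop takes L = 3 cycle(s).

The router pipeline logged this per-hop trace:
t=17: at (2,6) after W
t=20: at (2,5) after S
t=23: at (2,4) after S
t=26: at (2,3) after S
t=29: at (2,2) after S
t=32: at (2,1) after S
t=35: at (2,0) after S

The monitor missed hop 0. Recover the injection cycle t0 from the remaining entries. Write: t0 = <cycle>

t0 = 14

Hop 1 reached at cycle 17; hop k is at t0 + k·L.
So t0 = 17 − 1·3 = 14.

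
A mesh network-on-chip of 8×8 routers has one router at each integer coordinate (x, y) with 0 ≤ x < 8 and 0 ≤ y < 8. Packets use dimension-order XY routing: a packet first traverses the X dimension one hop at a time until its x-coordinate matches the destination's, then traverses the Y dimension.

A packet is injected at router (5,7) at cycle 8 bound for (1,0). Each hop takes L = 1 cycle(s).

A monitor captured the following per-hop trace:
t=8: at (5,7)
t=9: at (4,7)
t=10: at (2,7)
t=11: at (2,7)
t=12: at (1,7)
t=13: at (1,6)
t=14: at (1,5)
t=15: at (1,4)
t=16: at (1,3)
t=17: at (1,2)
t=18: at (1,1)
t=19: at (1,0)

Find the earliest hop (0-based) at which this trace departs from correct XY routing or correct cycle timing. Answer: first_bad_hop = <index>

hop 1: step (-1,+0), +1 cyc — ok
hop 2: step (-2,+0), +1 cyc — BAD: non-unit step

first_bad_hop = 2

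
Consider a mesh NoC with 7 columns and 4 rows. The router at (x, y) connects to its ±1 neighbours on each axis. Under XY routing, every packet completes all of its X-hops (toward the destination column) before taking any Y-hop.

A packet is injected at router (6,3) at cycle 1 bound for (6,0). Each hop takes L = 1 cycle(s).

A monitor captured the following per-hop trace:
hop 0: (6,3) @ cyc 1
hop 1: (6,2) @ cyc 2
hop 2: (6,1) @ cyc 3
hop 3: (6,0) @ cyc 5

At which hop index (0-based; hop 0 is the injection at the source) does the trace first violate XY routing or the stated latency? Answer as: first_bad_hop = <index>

first_bad_hop = 3

hop 1: step (+0,-1), +1 cyc — ok
hop 2: step (+0,-1), +1 cyc — ok
hop 3: step (+0,-1), +2 cyc — BAD: Δcyc=2≠L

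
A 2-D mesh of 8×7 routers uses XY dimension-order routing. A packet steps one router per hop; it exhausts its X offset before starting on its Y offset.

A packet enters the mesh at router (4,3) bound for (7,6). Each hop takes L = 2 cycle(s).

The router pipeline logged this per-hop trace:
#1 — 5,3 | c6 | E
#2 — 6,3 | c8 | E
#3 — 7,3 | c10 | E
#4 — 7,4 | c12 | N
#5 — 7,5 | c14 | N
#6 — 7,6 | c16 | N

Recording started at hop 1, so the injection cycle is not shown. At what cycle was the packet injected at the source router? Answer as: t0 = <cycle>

The first recorded entry is hop 1 at cycle 6.
Therefore t0 = 6 − L = 4.

t0 = 4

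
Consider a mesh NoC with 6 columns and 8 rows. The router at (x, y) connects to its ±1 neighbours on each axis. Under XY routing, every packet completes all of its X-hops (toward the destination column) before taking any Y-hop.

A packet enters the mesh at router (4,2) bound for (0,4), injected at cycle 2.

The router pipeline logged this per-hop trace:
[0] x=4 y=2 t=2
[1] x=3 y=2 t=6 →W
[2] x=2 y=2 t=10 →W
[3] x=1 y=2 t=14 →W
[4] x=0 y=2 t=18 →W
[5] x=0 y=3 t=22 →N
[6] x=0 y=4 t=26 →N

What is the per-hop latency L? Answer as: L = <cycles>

L = 4

cyc[1] − cyc[0] = 6 − 2 = 4.
One hop costs L cycles, so L = 4.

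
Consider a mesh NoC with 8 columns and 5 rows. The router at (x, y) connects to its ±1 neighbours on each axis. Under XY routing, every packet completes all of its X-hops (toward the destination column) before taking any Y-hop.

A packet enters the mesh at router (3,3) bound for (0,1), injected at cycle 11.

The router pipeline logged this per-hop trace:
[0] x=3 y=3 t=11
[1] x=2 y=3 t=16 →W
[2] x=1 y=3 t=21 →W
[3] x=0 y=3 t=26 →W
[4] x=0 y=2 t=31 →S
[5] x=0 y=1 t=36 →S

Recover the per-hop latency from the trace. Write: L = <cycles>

L = 5

From hop 0 (11) to hop 1 (16): +5 cycles.
That increment is L by definition: L = 5.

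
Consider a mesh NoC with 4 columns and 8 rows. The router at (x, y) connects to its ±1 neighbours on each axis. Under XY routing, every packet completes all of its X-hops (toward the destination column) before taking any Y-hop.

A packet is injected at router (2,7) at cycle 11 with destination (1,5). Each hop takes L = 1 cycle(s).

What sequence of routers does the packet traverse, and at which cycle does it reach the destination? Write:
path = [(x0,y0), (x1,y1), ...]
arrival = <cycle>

path = [(2,7), (1,7), (1,6), (1,5)]
arrival = 14

  0. router=(2,7) cycle=11 (inject)
  1. router=(1,7) cycle=12 dir=W
  2. router=(1,6) cycle=13 dir=S
  3. router=(1,5) cycle=14 dir=S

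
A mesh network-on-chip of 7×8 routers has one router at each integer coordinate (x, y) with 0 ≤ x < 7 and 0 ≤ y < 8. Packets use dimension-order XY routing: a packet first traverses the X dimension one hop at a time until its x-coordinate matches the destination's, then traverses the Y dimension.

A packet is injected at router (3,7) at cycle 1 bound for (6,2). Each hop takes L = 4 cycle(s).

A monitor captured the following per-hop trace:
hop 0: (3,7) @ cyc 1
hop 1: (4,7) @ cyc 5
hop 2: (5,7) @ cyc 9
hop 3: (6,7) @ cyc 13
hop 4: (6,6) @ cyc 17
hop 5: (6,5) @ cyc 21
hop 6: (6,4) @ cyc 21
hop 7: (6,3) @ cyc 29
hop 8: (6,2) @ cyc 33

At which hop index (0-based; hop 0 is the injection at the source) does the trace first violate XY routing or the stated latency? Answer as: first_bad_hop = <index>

hop 1: step (+1,+0), +4 cyc — ok
hop 2: step (+1,+0), +4 cyc — ok
hop 3: step (+1,+0), +4 cyc — ok
hop 4: step (+0,-1), +4 cyc — ok
hop 5: step (+0,-1), +4 cyc — ok
hop 6: step (+0,-1), +0 cyc — BAD: Δcyc=0≠L

first_bad_hop = 6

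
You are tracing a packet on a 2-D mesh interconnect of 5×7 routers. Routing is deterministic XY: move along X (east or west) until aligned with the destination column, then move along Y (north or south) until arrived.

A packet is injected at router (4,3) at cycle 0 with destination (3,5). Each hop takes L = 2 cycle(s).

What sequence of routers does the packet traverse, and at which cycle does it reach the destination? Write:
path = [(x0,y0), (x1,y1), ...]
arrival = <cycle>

hop 0: (4,3) @ cyc 0
hop 1: (3,3) @ cyc 2  [W]
hop 2: (3,4) @ cyc 4  [N]
hop 3: (3,5) @ cyc 6  [N]

path = [(4,3), (3,3), (3,4), (3,5)]
arrival = 6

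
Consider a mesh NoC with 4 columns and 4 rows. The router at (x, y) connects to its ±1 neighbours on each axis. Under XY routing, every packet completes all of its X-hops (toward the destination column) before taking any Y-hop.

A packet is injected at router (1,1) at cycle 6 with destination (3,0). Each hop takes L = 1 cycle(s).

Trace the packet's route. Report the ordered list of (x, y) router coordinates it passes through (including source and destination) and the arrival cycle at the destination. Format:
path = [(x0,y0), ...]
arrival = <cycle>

path = [(1,1), (2,1), (3,1), (3,0)]
arrival = 9

  0. router=(1,1) cycle=6 (inject)
  1. router=(2,1) cycle=7 dir=E
  2. router=(3,1) cycle=8 dir=E
  3. router=(3,0) cycle=9 dir=S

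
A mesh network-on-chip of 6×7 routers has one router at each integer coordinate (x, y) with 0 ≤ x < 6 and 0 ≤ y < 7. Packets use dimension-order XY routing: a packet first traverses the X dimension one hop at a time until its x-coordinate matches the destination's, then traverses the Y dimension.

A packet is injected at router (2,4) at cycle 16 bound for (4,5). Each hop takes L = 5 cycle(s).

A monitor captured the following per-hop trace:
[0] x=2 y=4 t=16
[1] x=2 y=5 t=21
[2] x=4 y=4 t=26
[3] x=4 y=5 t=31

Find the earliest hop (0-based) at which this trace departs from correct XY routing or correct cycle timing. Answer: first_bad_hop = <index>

first_bad_hop = 1

check 1→ d=(0,1) cyc+5: BAD: Y-move but x=2≠4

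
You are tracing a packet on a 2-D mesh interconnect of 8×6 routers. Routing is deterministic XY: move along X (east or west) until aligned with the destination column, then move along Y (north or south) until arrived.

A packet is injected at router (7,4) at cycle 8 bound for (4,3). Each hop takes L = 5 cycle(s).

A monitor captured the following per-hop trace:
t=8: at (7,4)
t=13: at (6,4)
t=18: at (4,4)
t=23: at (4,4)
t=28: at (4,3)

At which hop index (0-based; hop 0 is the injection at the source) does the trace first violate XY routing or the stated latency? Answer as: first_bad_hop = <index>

  1: Δx=-1 Δy=+0 Δt=5 [ok]
  2: Δx=-2 Δy=+0 Δt=5 [BAD: non-unit step]

first_bad_hop = 2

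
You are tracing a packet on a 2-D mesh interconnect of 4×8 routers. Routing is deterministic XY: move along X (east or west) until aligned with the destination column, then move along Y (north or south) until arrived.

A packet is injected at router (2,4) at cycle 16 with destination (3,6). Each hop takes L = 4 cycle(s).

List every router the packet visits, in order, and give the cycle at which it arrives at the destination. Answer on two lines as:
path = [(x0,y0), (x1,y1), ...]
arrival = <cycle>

path = [(2,4), (3,4), (3,5), (3,6)]
arrival = 28

  0. router=(2,4) cycle=16 (inject)
  1. router=(3,4) cycle=20 dir=E
  2. router=(3,5) cycle=24 dir=N
  3. router=(3,6) cycle=28 dir=N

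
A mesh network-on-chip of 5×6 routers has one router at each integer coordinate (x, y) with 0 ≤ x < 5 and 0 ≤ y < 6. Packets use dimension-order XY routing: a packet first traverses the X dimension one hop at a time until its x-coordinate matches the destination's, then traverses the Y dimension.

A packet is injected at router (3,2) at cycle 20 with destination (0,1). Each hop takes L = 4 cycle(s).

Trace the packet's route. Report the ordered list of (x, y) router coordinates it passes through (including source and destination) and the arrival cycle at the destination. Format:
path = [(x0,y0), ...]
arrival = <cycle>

path = [(3,2), (2,2), (1,2), (0,2), (0,1)]
arrival = 36

#0 — 3,2 | c20
#1 — 2,2 | c24 | W
#2 — 1,2 | c28 | W
#3 — 0,2 | c32 | W
#4 — 0,1 | c36 | S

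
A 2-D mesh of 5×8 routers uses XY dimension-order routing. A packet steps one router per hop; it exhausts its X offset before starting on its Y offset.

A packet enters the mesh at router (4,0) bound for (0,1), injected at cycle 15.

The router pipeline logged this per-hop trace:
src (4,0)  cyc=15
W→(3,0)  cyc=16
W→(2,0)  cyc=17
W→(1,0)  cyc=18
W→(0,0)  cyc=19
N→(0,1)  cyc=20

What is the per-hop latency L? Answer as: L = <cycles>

L = 1

Δcyc across hop 0→1: 16 − 15 = 1.
That increment is L by definition: L = 1.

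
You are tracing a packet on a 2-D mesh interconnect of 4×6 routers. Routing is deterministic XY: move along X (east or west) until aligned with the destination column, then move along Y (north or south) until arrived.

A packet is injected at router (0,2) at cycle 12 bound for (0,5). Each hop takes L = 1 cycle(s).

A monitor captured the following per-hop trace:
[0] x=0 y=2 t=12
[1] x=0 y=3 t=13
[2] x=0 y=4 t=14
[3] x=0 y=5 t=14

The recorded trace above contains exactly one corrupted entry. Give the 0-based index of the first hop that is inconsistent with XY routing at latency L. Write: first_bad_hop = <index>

hop 1: step (+0,+1), +1 cyc — ok
hop 2: step (+0,+1), +1 cyc — ok
hop 3: step (+0,+1), +0 cyc — BAD: Δcyc=0≠L

first_bad_hop = 3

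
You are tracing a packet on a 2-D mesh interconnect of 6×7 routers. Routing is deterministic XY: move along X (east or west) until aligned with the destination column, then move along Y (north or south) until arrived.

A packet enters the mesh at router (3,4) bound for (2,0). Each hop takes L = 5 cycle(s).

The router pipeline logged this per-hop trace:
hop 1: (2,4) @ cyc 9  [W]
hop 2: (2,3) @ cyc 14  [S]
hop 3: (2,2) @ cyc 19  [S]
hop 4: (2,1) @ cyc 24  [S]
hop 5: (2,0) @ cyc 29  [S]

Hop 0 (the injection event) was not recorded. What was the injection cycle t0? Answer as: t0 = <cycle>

cyc[1] = 9 and cyc[k] = t0 + k·L for every k.
Therefore t0 = 9 − L = 4.

t0 = 4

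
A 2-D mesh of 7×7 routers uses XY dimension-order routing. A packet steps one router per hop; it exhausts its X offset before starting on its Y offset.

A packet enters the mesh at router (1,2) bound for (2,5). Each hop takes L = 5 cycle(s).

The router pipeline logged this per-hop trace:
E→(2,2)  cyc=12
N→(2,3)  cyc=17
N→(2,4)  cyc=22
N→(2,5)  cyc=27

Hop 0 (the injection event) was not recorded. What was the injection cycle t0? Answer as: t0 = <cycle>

cyc[1] = 12 and cyc[k] = t0 + k·L for every k.
Subtract one hop: t0 = 12 − 5 = 7.

t0 = 7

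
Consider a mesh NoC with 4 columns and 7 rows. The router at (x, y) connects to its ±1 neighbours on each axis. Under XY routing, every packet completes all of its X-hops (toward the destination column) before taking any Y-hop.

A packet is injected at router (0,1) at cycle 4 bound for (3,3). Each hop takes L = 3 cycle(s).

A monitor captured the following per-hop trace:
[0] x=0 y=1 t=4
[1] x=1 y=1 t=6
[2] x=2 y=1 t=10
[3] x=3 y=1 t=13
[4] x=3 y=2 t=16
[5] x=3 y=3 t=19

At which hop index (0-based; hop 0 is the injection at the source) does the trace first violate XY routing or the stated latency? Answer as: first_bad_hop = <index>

first_bad_hop = 1

  1: Δx=+1 Δy=+0 Δt=2 [BAD: Δcyc=2≠L]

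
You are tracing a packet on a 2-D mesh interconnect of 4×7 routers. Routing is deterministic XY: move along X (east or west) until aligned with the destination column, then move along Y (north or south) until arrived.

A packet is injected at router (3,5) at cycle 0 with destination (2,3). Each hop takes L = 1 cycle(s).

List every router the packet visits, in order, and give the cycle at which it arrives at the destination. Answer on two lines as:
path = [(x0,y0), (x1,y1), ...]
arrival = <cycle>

path = [(3,5), (2,5), (2,4), (2,3)]
arrival = 3

src (3,5)  cyc=0
W→(2,5)  cyc=1
S→(2,4)  cyc=2
S→(2,3)  cyc=3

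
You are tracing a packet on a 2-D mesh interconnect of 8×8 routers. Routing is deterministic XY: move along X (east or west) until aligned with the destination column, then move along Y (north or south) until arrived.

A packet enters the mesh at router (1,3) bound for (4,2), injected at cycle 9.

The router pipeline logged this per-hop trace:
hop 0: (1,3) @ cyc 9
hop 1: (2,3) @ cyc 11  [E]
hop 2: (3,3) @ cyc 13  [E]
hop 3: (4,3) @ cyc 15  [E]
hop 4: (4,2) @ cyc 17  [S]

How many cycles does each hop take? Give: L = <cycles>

L = 2

cyc[1] − cyc[0] = 11 − 9 = 2.
That increment is L by definition: L = 2.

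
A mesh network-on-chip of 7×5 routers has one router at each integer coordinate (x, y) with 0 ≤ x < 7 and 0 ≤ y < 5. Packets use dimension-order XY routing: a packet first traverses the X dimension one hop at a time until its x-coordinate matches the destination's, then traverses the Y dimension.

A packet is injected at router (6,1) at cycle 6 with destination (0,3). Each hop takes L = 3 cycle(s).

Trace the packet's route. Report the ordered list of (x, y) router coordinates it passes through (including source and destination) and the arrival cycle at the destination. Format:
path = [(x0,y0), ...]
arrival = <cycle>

path = [(6,1), (5,1), (4,1), (3,1), (2,1), (1,1), (0,1), (0,2), (0,3)]
arrival = 30

  0. router=(6,1) cycle=6 (inject)
  1. router=(5,1) cycle=9 dir=W
  2. router=(4,1) cycle=12 dir=W
  3. router=(3,1) cycle=15 dir=W
  4. router=(2,1) cycle=18 dir=W
  5. router=(1,1) cycle=21 dir=W
  6. router=(0,1) cycle=24 dir=W
  7. router=(0,2) cycle=27 dir=N
  8. router=(0,3) cycle=30 dir=N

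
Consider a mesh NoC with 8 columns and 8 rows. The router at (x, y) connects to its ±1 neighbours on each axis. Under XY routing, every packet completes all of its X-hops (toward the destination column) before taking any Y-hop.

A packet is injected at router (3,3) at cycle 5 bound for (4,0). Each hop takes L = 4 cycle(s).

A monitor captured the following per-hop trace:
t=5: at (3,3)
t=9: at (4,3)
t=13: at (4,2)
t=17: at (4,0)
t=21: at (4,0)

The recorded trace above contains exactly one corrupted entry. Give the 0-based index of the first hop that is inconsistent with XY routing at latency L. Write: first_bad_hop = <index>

[1] (+1,+0) / 4c ⇒ ok
[2] (+0,-1) / 4c ⇒ ok
[3] (+0,-2) / 4c ⇒ BAD: non-unit step

first_bad_hop = 3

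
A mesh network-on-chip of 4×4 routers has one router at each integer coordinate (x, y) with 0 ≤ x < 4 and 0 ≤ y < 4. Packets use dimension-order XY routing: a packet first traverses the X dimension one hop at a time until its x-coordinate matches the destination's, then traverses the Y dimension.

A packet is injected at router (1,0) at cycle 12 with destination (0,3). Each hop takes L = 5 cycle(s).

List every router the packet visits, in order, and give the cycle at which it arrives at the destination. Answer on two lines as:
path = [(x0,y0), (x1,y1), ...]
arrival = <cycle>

#0 — 1,0 | c12
#1 — 0,0 | c17 | W
#2 — 0,1 | c22 | N
#3 — 0,2 | c27 | N
#4 — 0,3 | c32 | N

path = [(1,0), (0,0), (0,1), (0,2), (0,3)]
arrival = 32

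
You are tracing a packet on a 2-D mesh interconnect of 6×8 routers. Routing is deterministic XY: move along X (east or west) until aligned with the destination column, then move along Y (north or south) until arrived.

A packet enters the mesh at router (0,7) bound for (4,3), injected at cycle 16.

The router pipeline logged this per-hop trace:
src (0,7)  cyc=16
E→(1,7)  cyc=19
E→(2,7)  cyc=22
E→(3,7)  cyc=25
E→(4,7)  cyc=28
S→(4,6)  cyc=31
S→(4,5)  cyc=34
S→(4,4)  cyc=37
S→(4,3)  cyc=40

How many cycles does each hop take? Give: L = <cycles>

Δcyc across hop 0→1: 19 − 16 = 3.
Each hop adds L, hence L = 3.

L = 3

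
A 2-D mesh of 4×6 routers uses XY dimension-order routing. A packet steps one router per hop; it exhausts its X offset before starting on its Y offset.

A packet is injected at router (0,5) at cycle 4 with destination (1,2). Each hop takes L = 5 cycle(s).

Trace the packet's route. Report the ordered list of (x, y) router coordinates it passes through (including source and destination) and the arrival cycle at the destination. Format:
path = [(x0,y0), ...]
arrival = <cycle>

  0. router=(0,5) cycle=4 (inject)
  1. router=(1,5) cycle=9 dir=E
  2. router=(1,4) cycle=14 dir=S
  3. router=(1,3) cycle=19 dir=S
  4. router=(1,2) cycle=24 dir=S

path = [(0,5), (1,5), (1,4), (1,3), (1,2)]
arrival = 24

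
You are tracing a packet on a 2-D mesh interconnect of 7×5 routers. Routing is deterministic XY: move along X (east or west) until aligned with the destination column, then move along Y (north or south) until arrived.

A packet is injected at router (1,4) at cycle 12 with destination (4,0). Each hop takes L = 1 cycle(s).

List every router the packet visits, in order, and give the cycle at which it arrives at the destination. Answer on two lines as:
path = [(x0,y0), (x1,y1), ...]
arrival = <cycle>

path = [(1,4), (2,4), (3,4), (4,4), (4,3), (4,2), (4,1), (4,0)]
arrival = 19

  0. router=(1,4) cycle=12 (inject)
  1. router=(2,4) cycle=13 dir=E
  2. router=(3,4) cycle=14 dir=E
  3. router=(4,4) cycle=15 dir=E
  4. router=(4,3) cycle=16 dir=S
  5. router=(4,2) cycle=17 dir=S
  6. router=(4,1) cycle=18 dir=S
  7. router=(4,0) cycle=19 dir=S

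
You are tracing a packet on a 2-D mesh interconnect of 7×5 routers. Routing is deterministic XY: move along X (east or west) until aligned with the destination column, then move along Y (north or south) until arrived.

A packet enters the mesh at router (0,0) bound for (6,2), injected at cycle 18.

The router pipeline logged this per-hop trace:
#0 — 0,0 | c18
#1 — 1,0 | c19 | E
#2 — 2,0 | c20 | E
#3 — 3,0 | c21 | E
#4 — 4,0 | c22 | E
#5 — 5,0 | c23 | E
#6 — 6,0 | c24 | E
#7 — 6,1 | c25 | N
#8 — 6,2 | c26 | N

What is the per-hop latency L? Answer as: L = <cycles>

Δcyc across hop 0→1: 19 − 18 = 1.
Per-hop latency L = Δcyc = 1.

L = 1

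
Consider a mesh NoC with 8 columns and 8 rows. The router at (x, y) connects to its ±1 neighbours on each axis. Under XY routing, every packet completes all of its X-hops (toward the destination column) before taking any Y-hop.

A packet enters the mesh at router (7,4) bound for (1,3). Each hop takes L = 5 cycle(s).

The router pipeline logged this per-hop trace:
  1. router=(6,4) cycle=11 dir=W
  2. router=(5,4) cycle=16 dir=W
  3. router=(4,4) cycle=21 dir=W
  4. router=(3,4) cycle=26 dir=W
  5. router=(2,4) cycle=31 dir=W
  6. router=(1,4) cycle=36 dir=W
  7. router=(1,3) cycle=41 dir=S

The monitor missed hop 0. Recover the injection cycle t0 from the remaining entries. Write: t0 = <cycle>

The first recorded entry is hop 1 at cycle 11.
Therefore t0 = 11 − L = 6.

t0 = 6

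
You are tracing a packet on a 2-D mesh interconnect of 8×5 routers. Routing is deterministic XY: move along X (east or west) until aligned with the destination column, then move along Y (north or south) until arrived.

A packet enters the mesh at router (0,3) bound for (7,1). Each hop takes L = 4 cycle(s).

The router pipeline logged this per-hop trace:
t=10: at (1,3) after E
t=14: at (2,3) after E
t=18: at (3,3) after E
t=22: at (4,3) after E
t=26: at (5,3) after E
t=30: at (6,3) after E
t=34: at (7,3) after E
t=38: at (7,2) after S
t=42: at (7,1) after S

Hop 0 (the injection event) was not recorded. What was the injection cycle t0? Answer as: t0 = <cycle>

t0 = 6

Hop 1 reached at cycle 10; hop k is at t0 + k·L.
So t0 = 10 − 1·4 = 6.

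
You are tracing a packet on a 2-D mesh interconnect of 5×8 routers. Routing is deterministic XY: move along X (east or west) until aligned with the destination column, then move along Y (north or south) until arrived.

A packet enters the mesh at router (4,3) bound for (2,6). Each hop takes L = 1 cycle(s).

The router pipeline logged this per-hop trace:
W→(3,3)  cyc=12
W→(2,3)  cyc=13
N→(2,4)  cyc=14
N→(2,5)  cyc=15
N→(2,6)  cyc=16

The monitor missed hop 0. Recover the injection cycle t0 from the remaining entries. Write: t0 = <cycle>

cyc[1] = 12 and cyc[k] = t0 + k·L for every k.
So t0 = 12 − 1·1 = 11.

t0 = 11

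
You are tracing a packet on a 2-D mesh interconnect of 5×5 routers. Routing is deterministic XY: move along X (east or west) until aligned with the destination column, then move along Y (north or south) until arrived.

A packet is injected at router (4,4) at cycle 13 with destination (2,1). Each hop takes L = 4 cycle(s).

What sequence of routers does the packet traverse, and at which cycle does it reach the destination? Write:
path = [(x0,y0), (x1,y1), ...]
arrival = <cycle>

[0] x=4 y=4 t=13
[1] x=3 y=4 t=17 →W
[2] x=2 y=4 t=21 →W
[3] x=2 y=3 t=25 →S
[4] x=2 y=2 t=29 →S
[5] x=2 y=1 t=33 →S

path = [(4,4), (3,4), (2,4), (2,3), (2,2), (2,1)]
arrival = 33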